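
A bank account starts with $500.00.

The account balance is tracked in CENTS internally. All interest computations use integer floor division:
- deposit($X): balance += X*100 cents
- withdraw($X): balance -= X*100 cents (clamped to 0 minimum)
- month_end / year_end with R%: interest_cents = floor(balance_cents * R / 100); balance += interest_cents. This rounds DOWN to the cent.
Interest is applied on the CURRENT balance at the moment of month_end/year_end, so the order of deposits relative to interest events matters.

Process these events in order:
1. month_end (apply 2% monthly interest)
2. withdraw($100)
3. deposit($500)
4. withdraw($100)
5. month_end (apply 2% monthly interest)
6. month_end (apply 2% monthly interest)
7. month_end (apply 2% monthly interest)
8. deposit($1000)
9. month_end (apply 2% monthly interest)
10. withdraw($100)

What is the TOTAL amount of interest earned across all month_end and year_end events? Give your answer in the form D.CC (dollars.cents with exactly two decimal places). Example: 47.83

After 1 (month_end (apply 2% monthly interest)): balance=$510.00 total_interest=$10.00
After 2 (withdraw($100)): balance=$410.00 total_interest=$10.00
After 3 (deposit($500)): balance=$910.00 total_interest=$10.00
After 4 (withdraw($100)): balance=$810.00 total_interest=$10.00
After 5 (month_end (apply 2% monthly interest)): balance=$826.20 total_interest=$26.20
After 6 (month_end (apply 2% monthly interest)): balance=$842.72 total_interest=$42.72
After 7 (month_end (apply 2% monthly interest)): balance=$859.57 total_interest=$59.57
After 8 (deposit($1000)): balance=$1859.57 total_interest=$59.57
After 9 (month_end (apply 2% monthly interest)): balance=$1896.76 total_interest=$96.76
After 10 (withdraw($100)): balance=$1796.76 total_interest=$96.76

Answer: 96.76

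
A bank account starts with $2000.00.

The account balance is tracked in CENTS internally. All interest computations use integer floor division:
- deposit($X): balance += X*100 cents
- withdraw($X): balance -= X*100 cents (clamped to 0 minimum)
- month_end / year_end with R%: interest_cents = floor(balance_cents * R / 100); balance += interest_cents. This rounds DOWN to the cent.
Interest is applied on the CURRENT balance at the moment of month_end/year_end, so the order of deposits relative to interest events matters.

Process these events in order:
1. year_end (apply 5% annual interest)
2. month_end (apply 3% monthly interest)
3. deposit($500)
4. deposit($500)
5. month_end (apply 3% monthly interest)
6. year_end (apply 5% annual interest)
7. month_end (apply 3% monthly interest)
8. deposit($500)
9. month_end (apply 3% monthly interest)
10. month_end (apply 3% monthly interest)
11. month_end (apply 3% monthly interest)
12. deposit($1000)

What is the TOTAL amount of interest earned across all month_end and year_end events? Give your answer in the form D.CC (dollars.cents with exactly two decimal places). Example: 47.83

Answer: 896.47

Derivation:
After 1 (year_end (apply 5% annual interest)): balance=$2100.00 total_interest=$100.00
After 2 (month_end (apply 3% monthly interest)): balance=$2163.00 total_interest=$163.00
After 3 (deposit($500)): balance=$2663.00 total_interest=$163.00
After 4 (deposit($500)): balance=$3163.00 total_interest=$163.00
After 5 (month_end (apply 3% monthly interest)): balance=$3257.89 total_interest=$257.89
After 6 (year_end (apply 5% annual interest)): balance=$3420.78 total_interest=$420.78
After 7 (month_end (apply 3% monthly interest)): balance=$3523.40 total_interest=$523.40
After 8 (deposit($500)): balance=$4023.40 total_interest=$523.40
After 9 (month_end (apply 3% monthly interest)): balance=$4144.10 total_interest=$644.10
After 10 (month_end (apply 3% monthly interest)): balance=$4268.42 total_interest=$768.42
After 11 (month_end (apply 3% monthly interest)): balance=$4396.47 total_interest=$896.47
After 12 (deposit($1000)): balance=$5396.47 total_interest=$896.47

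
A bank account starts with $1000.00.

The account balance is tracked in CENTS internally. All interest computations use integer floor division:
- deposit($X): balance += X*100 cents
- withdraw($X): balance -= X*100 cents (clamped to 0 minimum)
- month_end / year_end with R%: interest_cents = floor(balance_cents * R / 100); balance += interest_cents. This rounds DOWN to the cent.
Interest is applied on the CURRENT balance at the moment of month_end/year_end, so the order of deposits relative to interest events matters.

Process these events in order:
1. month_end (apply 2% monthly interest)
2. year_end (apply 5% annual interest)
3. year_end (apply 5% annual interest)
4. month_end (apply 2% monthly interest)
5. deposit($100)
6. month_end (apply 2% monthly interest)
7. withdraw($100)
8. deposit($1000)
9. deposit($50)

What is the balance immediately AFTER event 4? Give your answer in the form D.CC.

After 1 (month_end (apply 2% monthly interest)): balance=$1020.00 total_interest=$20.00
After 2 (year_end (apply 5% annual interest)): balance=$1071.00 total_interest=$71.00
After 3 (year_end (apply 5% annual interest)): balance=$1124.55 total_interest=$124.55
After 4 (month_end (apply 2% monthly interest)): balance=$1147.04 total_interest=$147.04

Answer: 1147.04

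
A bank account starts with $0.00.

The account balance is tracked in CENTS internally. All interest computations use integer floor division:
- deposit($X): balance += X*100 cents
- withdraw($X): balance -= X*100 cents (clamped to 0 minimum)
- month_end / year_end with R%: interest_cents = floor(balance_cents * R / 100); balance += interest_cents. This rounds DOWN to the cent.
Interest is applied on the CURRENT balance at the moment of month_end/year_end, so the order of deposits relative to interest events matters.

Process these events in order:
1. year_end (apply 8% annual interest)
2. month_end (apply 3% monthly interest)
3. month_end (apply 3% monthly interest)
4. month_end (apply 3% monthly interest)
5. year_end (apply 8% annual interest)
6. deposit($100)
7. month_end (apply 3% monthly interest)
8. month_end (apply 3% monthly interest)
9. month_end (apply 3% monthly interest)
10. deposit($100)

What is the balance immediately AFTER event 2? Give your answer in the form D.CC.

After 1 (year_end (apply 8% annual interest)): balance=$0.00 total_interest=$0.00
After 2 (month_end (apply 3% monthly interest)): balance=$0.00 total_interest=$0.00

Answer: 0.00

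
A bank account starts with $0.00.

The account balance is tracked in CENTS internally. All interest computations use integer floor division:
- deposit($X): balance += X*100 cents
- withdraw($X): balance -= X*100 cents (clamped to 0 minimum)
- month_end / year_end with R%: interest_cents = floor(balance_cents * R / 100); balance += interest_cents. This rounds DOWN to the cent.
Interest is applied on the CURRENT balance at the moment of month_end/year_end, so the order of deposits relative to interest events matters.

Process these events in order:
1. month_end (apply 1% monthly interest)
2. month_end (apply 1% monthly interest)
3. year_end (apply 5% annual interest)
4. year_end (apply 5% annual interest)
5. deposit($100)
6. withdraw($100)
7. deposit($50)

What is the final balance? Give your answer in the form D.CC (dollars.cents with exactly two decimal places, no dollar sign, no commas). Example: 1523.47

Answer: 50.00

Derivation:
After 1 (month_end (apply 1% monthly interest)): balance=$0.00 total_interest=$0.00
After 2 (month_end (apply 1% monthly interest)): balance=$0.00 total_interest=$0.00
After 3 (year_end (apply 5% annual interest)): balance=$0.00 total_interest=$0.00
After 4 (year_end (apply 5% annual interest)): balance=$0.00 total_interest=$0.00
After 5 (deposit($100)): balance=$100.00 total_interest=$0.00
After 6 (withdraw($100)): balance=$0.00 total_interest=$0.00
After 7 (deposit($50)): balance=$50.00 total_interest=$0.00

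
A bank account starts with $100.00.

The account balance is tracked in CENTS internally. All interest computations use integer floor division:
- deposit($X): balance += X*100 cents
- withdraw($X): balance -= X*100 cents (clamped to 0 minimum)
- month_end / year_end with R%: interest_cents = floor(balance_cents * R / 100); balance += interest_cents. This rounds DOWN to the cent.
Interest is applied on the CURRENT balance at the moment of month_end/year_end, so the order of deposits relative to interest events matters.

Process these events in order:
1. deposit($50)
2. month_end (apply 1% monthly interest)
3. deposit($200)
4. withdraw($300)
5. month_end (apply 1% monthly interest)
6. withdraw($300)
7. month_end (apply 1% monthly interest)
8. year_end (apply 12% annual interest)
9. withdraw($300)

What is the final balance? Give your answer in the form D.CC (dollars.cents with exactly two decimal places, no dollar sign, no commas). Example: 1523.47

Answer: 0.00

Derivation:
After 1 (deposit($50)): balance=$150.00 total_interest=$0.00
After 2 (month_end (apply 1% monthly interest)): balance=$151.50 total_interest=$1.50
After 3 (deposit($200)): balance=$351.50 total_interest=$1.50
After 4 (withdraw($300)): balance=$51.50 total_interest=$1.50
After 5 (month_end (apply 1% monthly interest)): balance=$52.01 total_interest=$2.01
After 6 (withdraw($300)): balance=$0.00 total_interest=$2.01
After 7 (month_end (apply 1% monthly interest)): balance=$0.00 total_interest=$2.01
After 8 (year_end (apply 12% annual interest)): balance=$0.00 total_interest=$2.01
After 9 (withdraw($300)): balance=$0.00 total_interest=$2.01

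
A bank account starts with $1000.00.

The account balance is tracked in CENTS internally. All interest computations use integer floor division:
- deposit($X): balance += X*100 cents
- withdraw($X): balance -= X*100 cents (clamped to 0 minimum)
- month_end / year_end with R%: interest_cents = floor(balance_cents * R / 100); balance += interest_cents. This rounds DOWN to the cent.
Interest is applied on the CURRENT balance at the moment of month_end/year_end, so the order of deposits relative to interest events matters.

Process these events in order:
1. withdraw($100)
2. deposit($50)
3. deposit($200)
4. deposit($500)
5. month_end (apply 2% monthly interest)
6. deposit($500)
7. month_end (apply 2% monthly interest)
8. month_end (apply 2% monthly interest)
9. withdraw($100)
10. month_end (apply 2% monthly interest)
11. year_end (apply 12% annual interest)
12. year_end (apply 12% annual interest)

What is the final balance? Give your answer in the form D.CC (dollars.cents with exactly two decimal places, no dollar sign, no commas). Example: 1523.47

Answer: 2778.00

Derivation:
After 1 (withdraw($100)): balance=$900.00 total_interest=$0.00
After 2 (deposit($50)): balance=$950.00 total_interest=$0.00
After 3 (deposit($200)): balance=$1150.00 total_interest=$0.00
After 4 (deposit($500)): balance=$1650.00 total_interest=$0.00
After 5 (month_end (apply 2% monthly interest)): balance=$1683.00 total_interest=$33.00
After 6 (deposit($500)): balance=$2183.00 total_interest=$33.00
After 7 (month_end (apply 2% monthly interest)): balance=$2226.66 total_interest=$76.66
After 8 (month_end (apply 2% monthly interest)): balance=$2271.19 total_interest=$121.19
After 9 (withdraw($100)): balance=$2171.19 total_interest=$121.19
After 10 (month_end (apply 2% monthly interest)): balance=$2214.61 total_interest=$164.61
After 11 (year_end (apply 12% annual interest)): balance=$2480.36 total_interest=$430.36
After 12 (year_end (apply 12% annual interest)): balance=$2778.00 total_interest=$728.00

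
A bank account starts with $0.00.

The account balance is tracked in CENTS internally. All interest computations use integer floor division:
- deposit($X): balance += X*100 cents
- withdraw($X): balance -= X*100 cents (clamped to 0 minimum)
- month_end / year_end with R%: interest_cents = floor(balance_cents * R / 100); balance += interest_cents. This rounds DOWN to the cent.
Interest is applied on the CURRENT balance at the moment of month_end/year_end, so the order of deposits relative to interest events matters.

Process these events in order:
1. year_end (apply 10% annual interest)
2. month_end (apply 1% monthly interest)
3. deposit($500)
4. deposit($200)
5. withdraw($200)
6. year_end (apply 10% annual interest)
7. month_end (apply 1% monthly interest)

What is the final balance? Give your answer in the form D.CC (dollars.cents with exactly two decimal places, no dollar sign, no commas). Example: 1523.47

After 1 (year_end (apply 10% annual interest)): balance=$0.00 total_interest=$0.00
After 2 (month_end (apply 1% monthly interest)): balance=$0.00 total_interest=$0.00
After 3 (deposit($500)): balance=$500.00 total_interest=$0.00
After 4 (deposit($200)): balance=$700.00 total_interest=$0.00
After 5 (withdraw($200)): balance=$500.00 total_interest=$0.00
After 6 (year_end (apply 10% annual interest)): balance=$550.00 total_interest=$50.00
After 7 (month_end (apply 1% monthly interest)): balance=$555.50 total_interest=$55.50

Answer: 555.50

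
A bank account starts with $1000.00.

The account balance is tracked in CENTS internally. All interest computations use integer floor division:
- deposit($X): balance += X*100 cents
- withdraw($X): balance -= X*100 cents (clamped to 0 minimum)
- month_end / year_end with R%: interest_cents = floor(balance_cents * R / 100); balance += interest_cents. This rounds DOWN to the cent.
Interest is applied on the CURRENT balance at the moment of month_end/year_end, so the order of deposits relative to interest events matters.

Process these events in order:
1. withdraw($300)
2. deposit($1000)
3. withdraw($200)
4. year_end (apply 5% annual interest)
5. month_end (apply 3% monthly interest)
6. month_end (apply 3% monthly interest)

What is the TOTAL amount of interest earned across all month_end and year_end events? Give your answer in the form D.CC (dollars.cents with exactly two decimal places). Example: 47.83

After 1 (withdraw($300)): balance=$700.00 total_interest=$0.00
After 2 (deposit($1000)): balance=$1700.00 total_interest=$0.00
After 3 (withdraw($200)): balance=$1500.00 total_interest=$0.00
After 4 (year_end (apply 5% annual interest)): balance=$1575.00 total_interest=$75.00
After 5 (month_end (apply 3% monthly interest)): balance=$1622.25 total_interest=$122.25
After 6 (month_end (apply 3% monthly interest)): balance=$1670.91 total_interest=$170.91

Answer: 170.91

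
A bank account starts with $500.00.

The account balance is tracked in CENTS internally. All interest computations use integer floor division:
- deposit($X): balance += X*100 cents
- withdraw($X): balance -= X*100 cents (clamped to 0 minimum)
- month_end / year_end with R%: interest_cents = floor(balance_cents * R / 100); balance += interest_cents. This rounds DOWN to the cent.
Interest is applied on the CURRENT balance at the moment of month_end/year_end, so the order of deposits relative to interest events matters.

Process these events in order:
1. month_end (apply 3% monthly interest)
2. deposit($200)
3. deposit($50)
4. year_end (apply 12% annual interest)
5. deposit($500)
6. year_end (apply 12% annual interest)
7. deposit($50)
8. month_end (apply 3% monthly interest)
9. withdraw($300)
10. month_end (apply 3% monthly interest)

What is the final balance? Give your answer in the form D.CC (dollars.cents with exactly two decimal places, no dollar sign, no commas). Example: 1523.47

After 1 (month_end (apply 3% monthly interest)): balance=$515.00 total_interest=$15.00
After 2 (deposit($200)): balance=$715.00 total_interest=$15.00
After 3 (deposit($50)): balance=$765.00 total_interest=$15.00
After 4 (year_end (apply 12% annual interest)): balance=$856.80 total_interest=$106.80
After 5 (deposit($500)): balance=$1356.80 total_interest=$106.80
After 6 (year_end (apply 12% annual interest)): balance=$1519.61 total_interest=$269.61
After 7 (deposit($50)): balance=$1569.61 total_interest=$269.61
After 8 (month_end (apply 3% monthly interest)): balance=$1616.69 total_interest=$316.69
After 9 (withdraw($300)): balance=$1316.69 total_interest=$316.69
After 10 (month_end (apply 3% monthly interest)): balance=$1356.19 total_interest=$356.19

Answer: 1356.19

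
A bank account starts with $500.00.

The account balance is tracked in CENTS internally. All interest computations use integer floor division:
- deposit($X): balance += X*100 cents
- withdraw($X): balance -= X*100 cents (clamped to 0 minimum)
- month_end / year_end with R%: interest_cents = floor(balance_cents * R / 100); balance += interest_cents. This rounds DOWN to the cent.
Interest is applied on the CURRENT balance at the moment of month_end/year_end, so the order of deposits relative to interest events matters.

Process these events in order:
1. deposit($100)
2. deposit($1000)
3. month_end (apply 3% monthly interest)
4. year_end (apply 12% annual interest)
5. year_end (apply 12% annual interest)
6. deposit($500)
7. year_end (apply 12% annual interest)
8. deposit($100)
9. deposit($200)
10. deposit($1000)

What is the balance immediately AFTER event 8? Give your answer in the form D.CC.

Answer: 2975.32

Derivation:
After 1 (deposit($100)): balance=$600.00 total_interest=$0.00
After 2 (deposit($1000)): balance=$1600.00 total_interest=$0.00
After 3 (month_end (apply 3% monthly interest)): balance=$1648.00 total_interest=$48.00
After 4 (year_end (apply 12% annual interest)): balance=$1845.76 total_interest=$245.76
After 5 (year_end (apply 12% annual interest)): balance=$2067.25 total_interest=$467.25
After 6 (deposit($500)): balance=$2567.25 total_interest=$467.25
After 7 (year_end (apply 12% annual interest)): balance=$2875.32 total_interest=$775.32
After 8 (deposit($100)): balance=$2975.32 total_interest=$775.32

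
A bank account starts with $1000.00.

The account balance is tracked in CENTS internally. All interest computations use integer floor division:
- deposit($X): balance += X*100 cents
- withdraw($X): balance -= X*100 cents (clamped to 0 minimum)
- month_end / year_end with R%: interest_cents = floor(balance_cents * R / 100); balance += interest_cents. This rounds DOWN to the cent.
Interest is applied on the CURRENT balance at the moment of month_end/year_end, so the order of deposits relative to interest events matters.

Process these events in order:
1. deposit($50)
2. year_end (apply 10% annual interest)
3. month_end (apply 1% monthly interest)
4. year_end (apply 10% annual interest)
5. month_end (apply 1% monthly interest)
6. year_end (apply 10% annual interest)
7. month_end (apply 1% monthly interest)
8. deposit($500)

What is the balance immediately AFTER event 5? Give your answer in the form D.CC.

Answer: 1296.03

Derivation:
After 1 (deposit($50)): balance=$1050.00 total_interest=$0.00
After 2 (year_end (apply 10% annual interest)): balance=$1155.00 total_interest=$105.00
After 3 (month_end (apply 1% monthly interest)): balance=$1166.55 total_interest=$116.55
After 4 (year_end (apply 10% annual interest)): balance=$1283.20 total_interest=$233.20
After 5 (month_end (apply 1% monthly interest)): balance=$1296.03 total_interest=$246.03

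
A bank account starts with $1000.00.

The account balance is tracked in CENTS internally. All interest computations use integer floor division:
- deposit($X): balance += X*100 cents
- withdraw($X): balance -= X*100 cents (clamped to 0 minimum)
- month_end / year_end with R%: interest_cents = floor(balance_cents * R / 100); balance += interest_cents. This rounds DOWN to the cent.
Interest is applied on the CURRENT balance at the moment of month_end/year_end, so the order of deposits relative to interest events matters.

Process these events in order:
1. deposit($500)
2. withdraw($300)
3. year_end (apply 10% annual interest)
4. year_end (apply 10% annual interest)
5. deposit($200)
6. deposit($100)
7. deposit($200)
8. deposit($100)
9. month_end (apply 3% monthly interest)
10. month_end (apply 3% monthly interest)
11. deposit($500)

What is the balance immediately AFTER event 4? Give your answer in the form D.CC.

Answer: 1452.00

Derivation:
After 1 (deposit($500)): balance=$1500.00 total_interest=$0.00
After 2 (withdraw($300)): balance=$1200.00 total_interest=$0.00
After 3 (year_end (apply 10% annual interest)): balance=$1320.00 total_interest=$120.00
After 4 (year_end (apply 10% annual interest)): balance=$1452.00 total_interest=$252.00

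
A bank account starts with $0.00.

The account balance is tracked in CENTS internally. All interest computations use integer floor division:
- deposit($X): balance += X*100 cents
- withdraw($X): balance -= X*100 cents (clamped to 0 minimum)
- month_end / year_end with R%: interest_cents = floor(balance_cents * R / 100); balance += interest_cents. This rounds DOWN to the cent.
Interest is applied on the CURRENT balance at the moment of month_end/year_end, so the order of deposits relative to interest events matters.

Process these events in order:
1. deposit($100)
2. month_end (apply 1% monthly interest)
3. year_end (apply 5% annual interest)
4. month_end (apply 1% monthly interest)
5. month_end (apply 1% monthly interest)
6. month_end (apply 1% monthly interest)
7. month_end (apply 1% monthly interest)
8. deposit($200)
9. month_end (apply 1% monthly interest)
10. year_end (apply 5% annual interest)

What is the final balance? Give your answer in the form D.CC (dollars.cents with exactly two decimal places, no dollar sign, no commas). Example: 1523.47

After 1 (deposit($100)): balance=$100.00 total_interest=$0.00
After 2 (month_end (apply 1% monthly interest)): balance=$101.00 total_interest=$1.00
After 3 (year_end (apply 5% annual interest)): balance=$106.05 total_interest=$6.05
After 4 (month_end (apply 1% monthly interest)): balance=$107.11 total_interest=$7.11
After 5 (month_end (apply 1% monthly interest)): balance=$108.18 total_interest=$8.18
After 6 (month_end (apply 1% monthly interest)): balance=$109.26 total_interest=$9.26
After 7 (month_end (apply 1% monthly interest)): balance=$110.35 total_interest=$10.35
After 8 (deposit($200)): balance=$310.35 total_interest=$10.35
After 9 (month_end (apply 1% monthly interest)): balance=$313.45 total_interest=$13.45
After 10 (year_end (apply 5% annual interest)): balance=$329.12 total_interest=$29.12

Answer: 329.12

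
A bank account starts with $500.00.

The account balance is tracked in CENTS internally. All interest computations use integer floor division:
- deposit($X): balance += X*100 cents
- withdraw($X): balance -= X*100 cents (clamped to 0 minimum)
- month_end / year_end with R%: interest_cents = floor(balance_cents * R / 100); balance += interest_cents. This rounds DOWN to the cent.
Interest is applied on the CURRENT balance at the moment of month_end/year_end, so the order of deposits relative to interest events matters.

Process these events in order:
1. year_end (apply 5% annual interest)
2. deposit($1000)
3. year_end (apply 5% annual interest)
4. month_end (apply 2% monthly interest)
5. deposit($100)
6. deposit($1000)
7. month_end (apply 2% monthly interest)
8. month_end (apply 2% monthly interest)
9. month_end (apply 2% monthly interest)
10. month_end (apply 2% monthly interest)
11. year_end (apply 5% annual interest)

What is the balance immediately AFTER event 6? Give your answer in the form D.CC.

Answer: 2733.27

Derivation:
After 1 (year_end (apply 5% annual interest)): balance=$525.00 total_interest=$25.00
After 2 (deposit($1000)): balance=$1525.00 total_interest=$25.00
After 3 (year_end (apply 5% annual interest)): balance=$1601.25 total_interest=$101.25
After 4 (month_end (apply 2% monthly interest)): balance=$1633.27 total_interest=$133.27
After 5 (deposit($100)): balance=$1733.27 total_interest=$133.27
After 6 (deposit($1000)): balance=$2733.27 total_interest=$133.27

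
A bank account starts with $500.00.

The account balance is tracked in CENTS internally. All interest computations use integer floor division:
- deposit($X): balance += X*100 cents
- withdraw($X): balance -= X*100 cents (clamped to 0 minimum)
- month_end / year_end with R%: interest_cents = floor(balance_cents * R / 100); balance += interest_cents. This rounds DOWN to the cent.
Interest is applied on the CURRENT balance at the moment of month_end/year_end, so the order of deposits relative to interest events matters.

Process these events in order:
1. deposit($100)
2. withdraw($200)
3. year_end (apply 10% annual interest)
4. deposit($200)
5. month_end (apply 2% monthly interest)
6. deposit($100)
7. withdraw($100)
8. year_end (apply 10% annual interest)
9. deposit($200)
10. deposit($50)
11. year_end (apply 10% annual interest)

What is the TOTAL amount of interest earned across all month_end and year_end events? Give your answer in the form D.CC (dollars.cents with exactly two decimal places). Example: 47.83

Answer: 214.88

Derivation:
After 1 (deposit($100)): balance=$600.00 total_interest=$0.00
After 2 (withdraw($200)): balance=$400.00 total_interest=$0.00
After 3 (year_end (apply 10% annual interest)): balance=$440.00 total_interest=$40.00
After 4 (deposit($200)): balance=$640.00 total_interest=$40.00
After 5 (month_end (apply 2% monthly interest)): balance=$652.80 total_interest=$52.80
After 6 (deposit($100)): balance=$752.80 total_interest=$52.80
After 7 (withdraw($100)): balance=$652.80 total_interest=$52.80
After 8 (year_end (apply 10% annual interest)): balance=$718.08 total_interest=$118.08
After 9 (deposit($200)): balance=$918.08 total_interest=$118.08
After 10 (deposit($50)): balance=$968.08 total_interest=$118.08
After 11 (year_end (apply 10% annual interest)): balance=$1064.88 total_interest=$214.88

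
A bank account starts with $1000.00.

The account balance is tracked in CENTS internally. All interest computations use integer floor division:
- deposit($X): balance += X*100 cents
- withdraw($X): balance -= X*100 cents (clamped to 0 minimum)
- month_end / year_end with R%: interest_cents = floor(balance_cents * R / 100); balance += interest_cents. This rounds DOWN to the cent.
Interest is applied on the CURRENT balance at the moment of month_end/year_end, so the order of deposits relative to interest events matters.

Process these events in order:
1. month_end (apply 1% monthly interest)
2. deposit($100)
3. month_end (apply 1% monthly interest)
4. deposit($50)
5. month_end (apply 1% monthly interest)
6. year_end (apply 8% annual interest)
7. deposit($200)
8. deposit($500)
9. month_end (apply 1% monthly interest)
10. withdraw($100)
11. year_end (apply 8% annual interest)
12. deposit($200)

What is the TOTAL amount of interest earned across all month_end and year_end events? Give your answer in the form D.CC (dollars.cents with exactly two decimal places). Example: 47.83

After 1 (month_end (apply 1% monthly interest)): balance=$1010.00 total_interest=$10.00
After 2 (deposit($100)): balance=$1110.00 total_interest=$10.00
After 3 (month_end (apply 1% monthly interest)): balance=$1121.10 total_interest=$21.10
After 4 (deposit($50)): balance=$1171.10 total_interest=$21.10
After 5 (month_end (apply 1% monthly interest)): balance=$1182.81 total_interest=$32.81
After 6 (year_end (apply 8% annual interest)): balance=$1277.43 total_interest=$127.43
After 7 (deposit($200)): balance=$1477.43 total_interest=$127.43
After 8 (deposit($500)): balance=$1977.43 total_interest=$127.43
After 9 (month_end (apply 1% monthly interest)): balance=$1997.20 total_interest=$147.20
After 10 (withdraw($100)): balance=$1897.20 total_interest=$147.20
After 11 (year_end (apply 8% annual interest)): balance=$2048.97 total_interest=$298.97
After 12 (deposit($200)): balance=$2248.97 total_interest=$298.97

Answer: 298.97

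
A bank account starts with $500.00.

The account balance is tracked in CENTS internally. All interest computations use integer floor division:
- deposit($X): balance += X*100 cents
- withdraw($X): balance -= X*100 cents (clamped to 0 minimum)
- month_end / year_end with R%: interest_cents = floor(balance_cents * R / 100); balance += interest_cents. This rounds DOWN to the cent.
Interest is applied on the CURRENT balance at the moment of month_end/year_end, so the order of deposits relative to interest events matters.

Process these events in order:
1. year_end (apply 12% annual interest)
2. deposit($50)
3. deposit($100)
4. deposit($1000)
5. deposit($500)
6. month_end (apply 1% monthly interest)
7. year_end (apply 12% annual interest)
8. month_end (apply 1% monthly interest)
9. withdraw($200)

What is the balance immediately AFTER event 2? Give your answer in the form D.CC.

Answer: 610.00

Derivation:
After 1 (year_end (apply 12% annual interest)): balance=$560.00 total_interest=$60.00
After 2 (deposit($50)): balance=$610.00 total_interest=$60.00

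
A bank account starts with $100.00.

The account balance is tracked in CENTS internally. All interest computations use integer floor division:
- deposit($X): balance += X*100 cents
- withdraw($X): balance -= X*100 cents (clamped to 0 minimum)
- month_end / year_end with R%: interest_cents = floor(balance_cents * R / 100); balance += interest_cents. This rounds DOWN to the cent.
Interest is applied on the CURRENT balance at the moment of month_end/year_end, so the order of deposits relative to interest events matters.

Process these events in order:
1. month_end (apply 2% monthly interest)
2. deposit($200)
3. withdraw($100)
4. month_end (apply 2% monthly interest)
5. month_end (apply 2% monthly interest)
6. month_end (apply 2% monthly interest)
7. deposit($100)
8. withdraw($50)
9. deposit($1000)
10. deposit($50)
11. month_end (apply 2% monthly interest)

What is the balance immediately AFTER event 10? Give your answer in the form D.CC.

After 1 (month_end (apply 2% monthly interest)): balance=$102.00 total_interest=$2.00
After 2 (deposit($200)): balance=$302.00 total_interest=$2.00
After 3 (withdraw($100)): balance=$202.00 total_interest=$2.00
After 4 (month_end (apply 2% monthly interest)): balance=$206.04 total_interest=$6.04
After 5 (month_end (apply 2% monthly interest)): balance=$210.16 total_interest=$10.16
After 6 (month_end (apply 2% monthly interest)): balance=$214.36 total_interest=$14.36
After 7 (deposit($100)): balance=$314.36 total_interest=$14.36
After 8 (withdraw($50)): balance=$264.36 total_interest=$14.36
After 9 (deposit($1000)): balance=$1264.36 total_interest=$14.36
After 10 (deposit($50)): balance=$1314.36 total_interest=$14.36

Answer: 1314.36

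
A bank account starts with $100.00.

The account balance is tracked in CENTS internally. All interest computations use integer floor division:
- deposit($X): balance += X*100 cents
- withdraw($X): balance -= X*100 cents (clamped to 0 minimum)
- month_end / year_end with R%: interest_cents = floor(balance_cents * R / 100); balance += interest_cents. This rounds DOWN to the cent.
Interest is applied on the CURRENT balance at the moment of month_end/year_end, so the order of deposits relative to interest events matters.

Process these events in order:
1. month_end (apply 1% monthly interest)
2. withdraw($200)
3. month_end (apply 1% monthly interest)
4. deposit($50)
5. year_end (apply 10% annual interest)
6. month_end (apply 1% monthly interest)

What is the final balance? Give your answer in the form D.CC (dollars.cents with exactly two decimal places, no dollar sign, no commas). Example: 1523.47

After 1 (month_end (apply 1% monthly interest)): balance=$101.00 total_interest=$1.00
After 2 (withdraw($200)): balance=$0.00 total_interest=$1.00
After 3 (month_end (apply 1% monthly interest)): balance=$0.00 total_interest=$1.00
After 4 (deposit($50)): balance=$50.00 total_interest=$1.00
After 5 (year_end (apply 10% annual interest)): balance=$55.00 total_interest=$6.00
After 6 (month_end (apply 1% monthly interest)): balance=$55.55 total_interest=$6.55

Answer: 55.55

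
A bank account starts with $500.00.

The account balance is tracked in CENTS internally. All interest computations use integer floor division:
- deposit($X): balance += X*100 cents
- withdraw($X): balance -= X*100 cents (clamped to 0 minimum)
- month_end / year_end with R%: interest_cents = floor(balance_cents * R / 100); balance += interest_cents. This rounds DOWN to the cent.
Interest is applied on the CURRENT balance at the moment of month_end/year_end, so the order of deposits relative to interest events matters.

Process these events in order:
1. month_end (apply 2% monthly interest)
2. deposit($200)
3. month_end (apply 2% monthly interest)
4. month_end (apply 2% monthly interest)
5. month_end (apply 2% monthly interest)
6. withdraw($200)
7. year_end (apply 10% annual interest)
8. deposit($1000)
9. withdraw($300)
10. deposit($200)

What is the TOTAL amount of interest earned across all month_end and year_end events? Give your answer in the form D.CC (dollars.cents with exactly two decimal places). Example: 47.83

Answer: 108.79

Derivation:
After 1 (month_end (apply 2% monthly interest)): balance=$510.00 total_interest=$10.00
After 2 (deposit($200)): balance=$710.00 total_interest=$10.00
After 3 (month_end (apply 2% monthly interest)): balance=$724.20 total_interest=$24.20
After 4 (month_end (apply 2% monthly interest)): balance=$738.68 total_interest=$38.68
After 5 (month_end (apply 2% monthly interest)): balance=$753.45 total_interest=$53.45
After 6 (withdraw($200)): balance=$553.45 total_interest=$53.45
After 7 (year_end (apply 10% annual interest)): balance=$608.79 total_interest=$108.79
After 8 (deposit($1000)): balance=$1608.79 total_interest=$108.79
After 9 (withdraw($300)): balance=$1308.79 total_interest=$108.79
After 10 (deposit($200)): balance=$1508.79 total_interest=$108.79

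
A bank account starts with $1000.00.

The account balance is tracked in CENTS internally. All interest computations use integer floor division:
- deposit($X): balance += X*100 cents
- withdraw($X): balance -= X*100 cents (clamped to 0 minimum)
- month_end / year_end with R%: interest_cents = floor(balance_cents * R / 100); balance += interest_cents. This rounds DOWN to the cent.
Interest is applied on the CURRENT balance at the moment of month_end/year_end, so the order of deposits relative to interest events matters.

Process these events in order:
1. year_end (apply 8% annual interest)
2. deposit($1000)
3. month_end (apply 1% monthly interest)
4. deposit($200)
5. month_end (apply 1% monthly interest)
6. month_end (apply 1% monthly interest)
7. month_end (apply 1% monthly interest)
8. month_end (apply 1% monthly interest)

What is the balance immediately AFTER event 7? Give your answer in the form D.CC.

After 1 (year_end (apply 8% annual interest)): balance=$1080.00 total_interest=$80.00
After 2 (deposit($1000)): balance=$2080.00 total_interest=$80.00
After 3 (month_end (apply 1% monthly interest)): balance=$2100.80 total_interest=$100.80
After 4 (deposit($200)): balance=$2300.80 total_interest=$100.80
After 5 (month_end (apply 1% monthly interest)): balance=$2323.80 total_interest=$123.80
After 6 (month_end (apply 1% monthly interest)): balance=$2347.03 total_interest=$147.03
After 7 (month_end (apply 1% monthly interest)): balance=$2370.50 total_interest=$170.50

Answer: 2370.50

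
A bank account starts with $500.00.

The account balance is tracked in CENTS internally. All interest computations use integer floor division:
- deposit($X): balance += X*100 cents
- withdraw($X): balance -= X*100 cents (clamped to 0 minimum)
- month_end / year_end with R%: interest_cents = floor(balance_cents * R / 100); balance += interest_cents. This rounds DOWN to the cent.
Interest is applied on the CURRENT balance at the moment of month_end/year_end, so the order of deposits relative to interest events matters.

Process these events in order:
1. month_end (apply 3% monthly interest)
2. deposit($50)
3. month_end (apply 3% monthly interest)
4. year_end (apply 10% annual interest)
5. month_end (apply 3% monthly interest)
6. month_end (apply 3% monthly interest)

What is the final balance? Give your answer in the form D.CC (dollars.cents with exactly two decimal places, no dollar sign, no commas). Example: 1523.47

Answer: 679.12

Derivation:
After 1 (month_end (apply 3% monthly interest)): balance=$515.00 total_interest=$15.00
After 2 (deposit($50)): balance=$565.00 total_interest=$15.00
After 3 (month_end (apply 3% monthly interest)): balance=$581.95 total_interest=$31.95
After 4 (year_end (apply 10% annual interest)): balance=$640.14 total_interest=$90.14
After 5 (month_end (apply 3% monthly interest)): balance=$659.34 total_interest=$109.34
After 6 (month_end (apply 3% monthly interest)): balance=$679.12 total_interest=$129.12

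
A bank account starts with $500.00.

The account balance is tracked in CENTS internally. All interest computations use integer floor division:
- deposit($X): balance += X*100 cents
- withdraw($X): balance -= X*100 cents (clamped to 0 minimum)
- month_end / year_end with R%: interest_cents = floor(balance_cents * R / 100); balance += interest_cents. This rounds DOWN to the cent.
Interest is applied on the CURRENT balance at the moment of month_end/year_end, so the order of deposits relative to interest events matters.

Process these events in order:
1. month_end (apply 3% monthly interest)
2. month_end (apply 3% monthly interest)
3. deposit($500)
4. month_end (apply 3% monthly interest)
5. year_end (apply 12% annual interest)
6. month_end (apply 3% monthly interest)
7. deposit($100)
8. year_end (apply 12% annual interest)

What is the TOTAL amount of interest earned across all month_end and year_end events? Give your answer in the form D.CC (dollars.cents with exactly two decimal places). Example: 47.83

Answer: 383.30

Derivation:
After 1 (month_end (apply 3% monthly interest)): balance=$515.00 total_interest=$15.00
After 2 (month_end (apply 3% monthly interest)): balance=$530.45 total_interest=$30.45
After 3 (deposit($500)): balance=$1030.45 total_interest=$30.45
After 4 (month_end (apply 3% monthly interest)): balance=$1061.36 total_interest=$61.36
After 5 (year_end (apply 12% annual interest)): balance=$1188.72 total_interest=$188.72
After 6 (month_end (apply 3% monthly interest)): balance=$1224.38 total_interest=$224.38
After 7 (deposit($100)): balance=$1324.38 total_interest=$224.38
After 8 (year_end (apply 12% annual interest)): balance=$1483.30 total_interest=$383.30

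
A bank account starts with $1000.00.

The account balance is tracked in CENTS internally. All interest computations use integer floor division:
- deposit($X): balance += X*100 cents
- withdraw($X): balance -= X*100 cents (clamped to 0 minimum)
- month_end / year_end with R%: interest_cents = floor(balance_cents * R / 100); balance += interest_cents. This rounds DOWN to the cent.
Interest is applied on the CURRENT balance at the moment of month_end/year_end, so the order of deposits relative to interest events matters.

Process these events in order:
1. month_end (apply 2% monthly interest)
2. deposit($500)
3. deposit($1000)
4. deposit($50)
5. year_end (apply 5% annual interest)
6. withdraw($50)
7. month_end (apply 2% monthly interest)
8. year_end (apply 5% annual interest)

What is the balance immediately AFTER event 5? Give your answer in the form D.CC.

After 1 (month_end (apply 2% monthly interest)): balance=$1020.00 total_interest=$20.00
After 2 (deposit($500)): balance=$1520.00 total_interest=$20.00
After 3 (deposit($1000)): balance=$2520.00 total_interest=$20.00
After 4 (deposit($50)): balance=$2570.00 total_interest=$20.00
After 5 (year_end (apply 5% annual interest)): balance=$2698.50 total_interest=$148.50

Answer: 2698.50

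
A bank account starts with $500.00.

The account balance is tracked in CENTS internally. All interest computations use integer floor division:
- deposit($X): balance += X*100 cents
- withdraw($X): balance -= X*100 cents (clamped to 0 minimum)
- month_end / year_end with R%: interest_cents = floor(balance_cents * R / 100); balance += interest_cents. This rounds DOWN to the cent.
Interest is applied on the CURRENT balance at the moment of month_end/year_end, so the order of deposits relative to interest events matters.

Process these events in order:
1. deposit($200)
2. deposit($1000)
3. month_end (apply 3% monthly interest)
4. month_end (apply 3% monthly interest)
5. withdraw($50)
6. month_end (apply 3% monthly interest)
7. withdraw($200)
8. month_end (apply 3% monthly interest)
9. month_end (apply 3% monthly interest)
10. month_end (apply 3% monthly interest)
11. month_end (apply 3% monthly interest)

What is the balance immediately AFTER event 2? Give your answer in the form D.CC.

Answer: 1700.00

Derivation:
After 1 (deposit($200)): balance=$700.00 total_interest=$0.00
After 2 (deposit($1000)): balance=$1700.00 total_interest=$0.00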